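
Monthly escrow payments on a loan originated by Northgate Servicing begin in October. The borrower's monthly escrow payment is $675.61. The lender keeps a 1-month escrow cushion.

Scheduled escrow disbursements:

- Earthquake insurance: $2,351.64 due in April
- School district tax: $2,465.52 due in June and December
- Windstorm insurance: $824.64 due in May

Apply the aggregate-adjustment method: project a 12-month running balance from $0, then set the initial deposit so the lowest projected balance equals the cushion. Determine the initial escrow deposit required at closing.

$2,702.44

Cushion = 1 × $675.61 = $675.61
Trial balance (start $0, +$675.61 each month, − disbursements):
  Oct: +$675.61 → $675.61
  Nov: +$675.61 → $1,351.22
  Dec: +$675.61 − $2,465.52 → -$438.69
  Jan: +$675.61 → $236.92
  Feb: +$675.61 → $912.53
  Mar: +$675.61 → $1,588.14
  Apr: +$675.61 − $2,351.64 → -$87.89
  May: +$675.61 − $824.64 → -$236.92
  Jun: +$675.61 − $2,465.52 → -$2,026.83
  Jul: +$675.61 → -$1,351.22
  Aug: +$675.61 → -$675.61
  Sep: +$675.61 → $0.00
Lowest trial balance = -$2,026.83 (Jun)
Initial deposit = cushion − low point = $675.61 − (-$2,026.83) = $2,702.44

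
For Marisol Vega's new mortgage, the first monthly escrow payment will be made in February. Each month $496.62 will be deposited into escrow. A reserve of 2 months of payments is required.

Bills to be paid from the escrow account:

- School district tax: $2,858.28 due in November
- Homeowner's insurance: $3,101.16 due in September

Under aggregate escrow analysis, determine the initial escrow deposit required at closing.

$1,986.48

Cushion = 2 × $496.62 = $993.24
Trial balance (start $0, +$496.62 each month, − disbursements):
  Feb: +$496.62 → $496.62
  Mar: +$496.62 → $993.24
  Apr: +$496.62 → $1,489.86
  May: +$496.62 → $1,986.48
  Jun: +$496.62 → $2,483.10
  Jul: +$496.62 → $2,979.72
  Aug: +$496.62 → $3,476.34
  Sep: +$496.62 − $3,101.16 → $871.80
  Oct: +$496.62 → $1,368.42
  Nov: +$496.62 − $2,858.28 → -$993.24
  Dec: +$496.62 → -$496.62
  Jan: +$496.62 → $0.00
Lowest trial balance = -$993.24 (Nov)
Initial deposit = cushion − low point = $993.24 − (-$993.24) = $1,986.48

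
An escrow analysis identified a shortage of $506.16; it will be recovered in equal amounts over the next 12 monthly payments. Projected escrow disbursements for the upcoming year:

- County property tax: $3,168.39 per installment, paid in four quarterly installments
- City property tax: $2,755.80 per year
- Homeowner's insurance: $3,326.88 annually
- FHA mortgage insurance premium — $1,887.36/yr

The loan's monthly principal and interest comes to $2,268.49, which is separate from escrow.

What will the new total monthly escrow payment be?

$1,762.48

County property tax = $3,168.39 × 4 = $12,673.56/yr
City property tax = $2,755.80/yr
Homeowner's insurance = $3,326.88/yr
FHA mortgage insurance premium = $1,887.36/yr
Combined annual = $12,673.56 + $2,755.80 + $3,326.88 + $1,887.36 = $20,643.60
Base monthly escrow = $20,643.60 ÷ 12 = $1,720.30
Shortage spread = $506.16 / 12 = $42.18/mo
Adjusted monthly = $1,720.30 + $42.18 = $1,762.48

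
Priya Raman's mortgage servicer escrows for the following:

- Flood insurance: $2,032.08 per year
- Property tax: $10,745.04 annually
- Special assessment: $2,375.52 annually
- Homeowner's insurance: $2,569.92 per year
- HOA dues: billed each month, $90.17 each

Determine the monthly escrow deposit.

Flood insurance: $2,032.08 per year
Property tax: $10,745.04 per year
Special assessment: $2,375.52 per year
Homeowner's insurance: $2,569.92 per year
HOA dues: $90.17 × 12 = $1,082.04 per year
Annual escrow total = $2,032.08 + $10,745.04 + $2,375.52 + $2,569.92 + $1,082.04 = $18,804.60
Per month = $18,804.60 / 12 = $1,567.05

$1,567.05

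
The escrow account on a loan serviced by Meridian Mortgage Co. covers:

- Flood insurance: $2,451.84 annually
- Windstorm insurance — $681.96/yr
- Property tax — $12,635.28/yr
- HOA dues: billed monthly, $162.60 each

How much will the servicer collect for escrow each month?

Flood insurance — $2,451.84 per year
Windstorm insurance — $681.96 per year
Property tax — $12,635.28 per year
HOA dues — $162.60 × 12 = $1,951.20 per year
Yearly total = $17,720.28
Base monthly escrow = $17,720.28 / 12 = $1,476.69

$1,476.69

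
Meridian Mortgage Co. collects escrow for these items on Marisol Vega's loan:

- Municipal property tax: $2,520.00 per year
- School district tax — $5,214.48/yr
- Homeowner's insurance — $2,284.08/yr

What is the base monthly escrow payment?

Municipal property tax = $2,520.00 per year
School district tax = $5,214.48 per year
Homeowner's insurance = $2,284.08 per year
Annual escrow total = $2,520.00 + $5,214.48 + $2,284.08 = $10,018.56
Monthly escrow = $10,018.56 ÷ 12 = $834.88

$834.88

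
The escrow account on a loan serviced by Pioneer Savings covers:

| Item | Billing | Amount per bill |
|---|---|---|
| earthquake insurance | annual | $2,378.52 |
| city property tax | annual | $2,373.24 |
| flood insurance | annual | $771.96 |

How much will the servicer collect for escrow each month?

Earthquake insurance: $2,378.52
City property tax: $2,373.24
Flood insurance: $771.96
Total per year = $2,378.52 + $2,373.24 + $771.96 = $5,523.72
Monthly escrow = $5,523.72 ÷ 12 = $460.31

$460.31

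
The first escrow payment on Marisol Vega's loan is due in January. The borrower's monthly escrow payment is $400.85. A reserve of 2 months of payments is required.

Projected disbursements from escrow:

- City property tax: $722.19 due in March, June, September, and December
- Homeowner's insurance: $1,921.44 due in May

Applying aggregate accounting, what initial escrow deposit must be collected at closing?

Cushion = 2 × $400.85 = $801.70
Trial balance (start $0, +$400.85 each month, − disbursements):
  Jan: +$400.85 → $400.85
  Feb: +$400.85 → $801.70
  Mar: +$400.85 − $722.19 → $480.36
  Apr: +$400.85 → $881.21
  May: +$400.85 − $1,921.44 → -$639.38
  Jun: +$400.85 − $722.19 → -$960.72
  Jul: +$400.85 → -$559.87
  Aug: +$400.85 → -$159.02
  Sep: +$400.85 − $722.19 → -$480.36
  Oct: +$400.85 → -$79.51
  Nov: +$400.85 → $321.34
  Dec: +$400.85 − $722.19 → $0.00
Lowest trial balance = -$960.72 (Jun)
Initial deposit = cushion − low point = $801.70 − (-$960.72) = $1,762.42

$1,762.42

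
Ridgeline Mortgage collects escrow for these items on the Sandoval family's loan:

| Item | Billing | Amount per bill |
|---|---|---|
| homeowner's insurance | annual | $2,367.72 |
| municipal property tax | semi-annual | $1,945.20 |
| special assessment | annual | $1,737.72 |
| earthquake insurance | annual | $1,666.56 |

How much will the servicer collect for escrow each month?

$805.20

Homeowner's insurance = $2,367.72 per year
Municipal property tax = $1,945.20 × 2 = $3,890.40 per year
Special assessment = $1,737.72 per year
Earthquake insurance = $1,666.56 per year
Combined annual = $9,662.40
Base monthly escrow = $9,662.40 ÷ 12 = $805.20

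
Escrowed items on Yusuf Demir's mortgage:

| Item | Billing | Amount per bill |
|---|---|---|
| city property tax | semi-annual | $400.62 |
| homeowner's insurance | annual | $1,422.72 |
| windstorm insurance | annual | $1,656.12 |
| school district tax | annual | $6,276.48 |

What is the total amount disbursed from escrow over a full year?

City property tax — $400.62 × 2 = $801.24 annually
Homeowner's insurance — $1,422.72 annually
Windstorm insurance — $1,656.12 annually
School district tax — $6,276.48 annually
Total annual escrow = $801.24 + $1,422.72 + $1,656.12 + $6,276.48 = $10,156.56

$10,156.56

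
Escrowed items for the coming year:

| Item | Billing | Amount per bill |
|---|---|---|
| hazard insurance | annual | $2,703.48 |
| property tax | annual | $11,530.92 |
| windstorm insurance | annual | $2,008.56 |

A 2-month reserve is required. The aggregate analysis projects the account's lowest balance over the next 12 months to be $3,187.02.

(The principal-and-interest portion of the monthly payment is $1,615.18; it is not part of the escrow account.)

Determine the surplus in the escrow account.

Hazard insurance: $2,703.48 annually
Property tax: $11,530.92 annually
Windstorm insurance: $2,008.56 annually
Combined annual = $16,242.96
Monthly escrow = $16,242.96 / 12 = $1,353.58
Required cushion = 2 × $1,353.58 = $2,707.16
Excess over cushion: $3,187.02 − $2,707.16 = $479.86

$479.86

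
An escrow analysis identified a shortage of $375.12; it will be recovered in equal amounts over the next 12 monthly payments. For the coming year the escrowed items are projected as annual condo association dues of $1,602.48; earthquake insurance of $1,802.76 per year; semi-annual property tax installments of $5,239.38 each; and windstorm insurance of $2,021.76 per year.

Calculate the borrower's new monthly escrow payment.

Condo association dues — $1,602.48 annually
Earthquake insurance — $1,802.76 annually
Property tax — $5,239.38 × 2 = $10,478.76 annually
Windstorm insurance — $2,021.76 annually
Total annual escrow = $1,602.48 + $1,802.76 + $10,478.76 + $2,021.76 = $15,905.76
Per month = $15,905.76 ÷ 12 = $1,325.48
Shortage per month = $375.12 ÷ 12 = $31.26
New monthly escrow = $1,325.48 + $31.26 = $1,356.74

$1,356.74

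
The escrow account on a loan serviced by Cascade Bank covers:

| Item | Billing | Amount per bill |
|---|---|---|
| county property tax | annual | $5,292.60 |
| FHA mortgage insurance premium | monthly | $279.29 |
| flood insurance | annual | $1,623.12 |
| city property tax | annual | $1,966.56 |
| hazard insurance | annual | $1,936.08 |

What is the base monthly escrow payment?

County property tax — $5,292.60/yr
FHA mortgage insurance premium — $279.29 × 12 = $3,351.48/yr
Flood insurance — $1,623.12/yr
City property tax — $1,966.56/yr
Hazard insurance — $1,936.08/yr
Total per year = $5,292.60 + $3,351.48 + $1,623.12 + $1,966.56 + $1,936.08 = $14,169.84
Monthly = $14,169.84 / 12 = $1,180.82

$1,180.82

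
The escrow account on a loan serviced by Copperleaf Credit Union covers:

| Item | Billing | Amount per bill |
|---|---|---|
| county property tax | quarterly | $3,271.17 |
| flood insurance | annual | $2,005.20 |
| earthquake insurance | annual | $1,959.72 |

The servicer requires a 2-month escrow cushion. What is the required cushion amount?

County property tax — $3,271.17 × 4 = $13,084.68 per year
Flood insurance — $2,005.20 per year
Earthquake insurance — $1,959.72 per year
Combined annual = $17,049.60
Monthly escrow = $17,049.60 ÷ 12 = $1,420.80
Required cushion = 2 × $1,420.80 = $2,841.60

$2,841.60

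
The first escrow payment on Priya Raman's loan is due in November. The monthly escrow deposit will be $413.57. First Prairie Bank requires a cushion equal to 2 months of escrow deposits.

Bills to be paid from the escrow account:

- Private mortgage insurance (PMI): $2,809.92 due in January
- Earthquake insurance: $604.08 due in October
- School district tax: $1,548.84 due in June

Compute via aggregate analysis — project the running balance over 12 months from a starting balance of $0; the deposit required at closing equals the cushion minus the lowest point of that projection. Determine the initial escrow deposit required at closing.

$2,396.35

Cushion = 2 × $413.57 = $827.14
Trial balance (start $0, +$413.57 each month, − disbursements):
  Nov: +$413.57 → $413.57
  Dec: +$413.57 → $827.14
  Jan: +$413.57 − $2,809.92 → -$1,569.21
  Feb: +$413.57 → -$1,155.64
  Mar: +$413.57 → -$742.07
  Apr: +$413.57 → -$328.50
  May: +$413.57 → $85.07
  Jun: +$413.57 − $1,548.84 → -$1,050.20
  Jul: +$413.57 → -$636.63
  Aug: +$413.57 → -$223.06
  Sep: +$413.57 → $190.51
  Oct: +$413.57 − $604.08 → $0.00
Lowest trial balance = -$1,569.21 (Jan)
Initial deposit = cushion − low point = $827.14 − (-$1,569.21) = $2,396.35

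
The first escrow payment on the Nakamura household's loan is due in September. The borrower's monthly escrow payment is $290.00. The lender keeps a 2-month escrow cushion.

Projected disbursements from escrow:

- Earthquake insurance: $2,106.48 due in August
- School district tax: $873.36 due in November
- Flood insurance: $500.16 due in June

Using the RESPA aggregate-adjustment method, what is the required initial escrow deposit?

Cushion = 2 × $290.00 = $580.00
Trial balance (start $0, +$290.00 each month, − disbursements):
  Sep: +$290.00 → $290.00
  Oct: +$290.00 → $580.00
  Nov: +$290.00 − $873.36 → -$3.36
  Dec: +$290.00 → $286.64
  Jan: +$290.00 → $576.64
  Feb: +$290.00 → $866.64
  Mar: +$290.00 → $1,156.64
  Apr: +$290.00 → $1,446.64
  May: +$290.00 → $1,736.64
  Jun: +$290.00 − $500.16 → $1,526.48
  Jul: +$290.00 → $1,816.48
  Aug: +$290.00 − $2,106.48 → $0.00
Lowest trial balance = -$3.36 (Nov)
Initial deposit = cushion − low point = $580.00 − (-$3.36) = $583.36

$583.36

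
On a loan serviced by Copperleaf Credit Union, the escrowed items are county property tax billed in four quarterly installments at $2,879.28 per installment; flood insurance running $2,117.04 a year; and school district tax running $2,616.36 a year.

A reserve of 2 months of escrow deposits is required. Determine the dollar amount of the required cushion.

$2,708.42

County property tax — $2,879.28 × 4 = $11,517.12 per year
Flood insurance — $2,117.04 per year
School district tax — $2,616.36 per year
Total per year = $16,250.52
Per month = $16,250.52 / 12 = $1,354.21
Reserve = 2 × $1,354.21 = $2,708.42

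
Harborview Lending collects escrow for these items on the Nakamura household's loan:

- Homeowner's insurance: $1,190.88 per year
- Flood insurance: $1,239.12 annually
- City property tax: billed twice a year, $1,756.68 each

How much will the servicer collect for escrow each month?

Homeowner's insurance: $1,190.88 annually
Flood insurance: $1,239.12 annually
City property tax: $1,756.68 × 2 = $3,513.36 annually
Annual escrow total = $1,190.88 + $1,239.12 + $3,513.36 = $5,943.36
Monthly = $5,943.36 ÷ 12 = $495.28

$495.28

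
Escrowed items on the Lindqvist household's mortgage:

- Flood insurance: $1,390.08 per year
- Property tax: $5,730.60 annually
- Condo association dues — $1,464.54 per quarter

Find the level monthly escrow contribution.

Flood insurance: $1,390.08 per year
Property tax: $5,730.60 per year
Condo association dues: $1,464.54 × 4 = $5,858.16 per year
Yearly total = $1,390.08 + $5,730.60 + $5,858.16 = $12,978.84
Per month = $12,978.84 ÷ 12 = $1,081.57

$1,081.57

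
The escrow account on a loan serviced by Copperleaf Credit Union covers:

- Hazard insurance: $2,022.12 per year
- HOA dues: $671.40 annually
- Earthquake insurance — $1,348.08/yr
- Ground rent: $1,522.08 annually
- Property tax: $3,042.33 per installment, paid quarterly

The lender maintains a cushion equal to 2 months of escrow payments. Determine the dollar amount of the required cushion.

$2,955.50

Hazard insurance = $2,022.12 per year
HOA dues = $671.40 per year
Earthquake insurance = $1,348.08 per year
Ground rent = $1,522.08 per year
Property tax = $3,042.33 × 4 = $12,169.32 per year
Annual escrow total = $17,733.00
Monthly escrow = $17,733.00 / 12 = $1,477.75
Required cushion = 2 × $1,477.75 = $2,955.50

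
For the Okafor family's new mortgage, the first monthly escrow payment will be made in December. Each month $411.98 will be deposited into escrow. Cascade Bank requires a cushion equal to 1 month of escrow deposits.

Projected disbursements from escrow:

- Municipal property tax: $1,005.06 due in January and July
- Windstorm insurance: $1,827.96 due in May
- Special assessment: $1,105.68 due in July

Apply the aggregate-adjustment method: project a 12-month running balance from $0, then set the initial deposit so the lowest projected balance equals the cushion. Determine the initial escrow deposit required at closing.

$2,059.90

Cushion = 1 × $411.98 = $411.98
Trial balance (start $0, +$411.98 each month, − disbursements):
  Dec: +$411.98 → $411.98
  Jan: +$411.98 − $1,005.06 → -$181.10
  Feb: +$411.98 → $230.88
  Mar: +$411.98 → $642.86
  Apr: +$411.98 → $1,054.84
  May: +$411.98 − $1,827.96 → -$361.14
  Jun: +$411.98 → $50.84
  Jul: +$411.98 − $2,110.74 → -$1,647.92
  Aug: +$411.98 → -$1,235.94
  Sep: +$411.98 → -$823.96
  Oct: +$411.98 → -$411.98
  Nov: +$411.98 → $0.00
Lowest trial balance = -$1,647.92 (Jul)
Initial deposit = cushion − low point = $411.98 − (-$1,647.92) = $2,059.90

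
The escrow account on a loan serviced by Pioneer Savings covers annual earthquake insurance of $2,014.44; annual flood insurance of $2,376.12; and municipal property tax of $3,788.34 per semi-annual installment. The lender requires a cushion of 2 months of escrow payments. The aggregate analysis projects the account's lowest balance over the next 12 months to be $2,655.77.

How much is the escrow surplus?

Earthquake insurance = $2,014.44
Flood insurance = $2,376.12
Municipal property tax = $3,788.34 × 2 = $7,576.68
Combined annual = $2,014.44 + $2,376.12 + $7,576.68 = $11,967.24
Per month = $11,967.24 / 12 = $997.27
Required reserve = 2 × $997.27 = $1,994.54
Surplus = $2,655.77 − $1,994.54 = $661.23

$661.23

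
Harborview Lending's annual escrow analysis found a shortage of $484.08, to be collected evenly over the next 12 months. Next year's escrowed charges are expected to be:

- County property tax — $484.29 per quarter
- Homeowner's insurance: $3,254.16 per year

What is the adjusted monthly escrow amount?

County property tax = $484.29 × 4 = $1,937.16 annually
Homeowner's insurance = $3,254.16 annually
Total per year = $5,191.32
Monthly = $5,191.32 / 12 = $432.61
Shortage per month = $484.08 / 12 = $40.34
Adjusted monthly = $432.61 + $40.34 = $472.95

$472.95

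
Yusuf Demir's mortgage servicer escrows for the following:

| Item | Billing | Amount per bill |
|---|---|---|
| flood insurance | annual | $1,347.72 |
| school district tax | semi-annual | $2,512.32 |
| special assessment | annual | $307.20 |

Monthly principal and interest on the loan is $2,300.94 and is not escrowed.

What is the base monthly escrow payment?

Flood insurance: $1,347.72 per year
School district tax: $2,512.32 × 2 = $5,024.64 per year
Special assessment: $307.20 per year
Combined annual = $6,679.56
Monthly escrow = $6,679.56 ÷ 12 = $556.63

$556.63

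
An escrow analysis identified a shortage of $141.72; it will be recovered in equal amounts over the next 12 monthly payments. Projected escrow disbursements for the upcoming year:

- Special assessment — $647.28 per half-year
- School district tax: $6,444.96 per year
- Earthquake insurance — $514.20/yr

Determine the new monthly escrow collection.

$699.62

Special assessment — $647.28 × 2 = $1,294.56 annually
School district tax — $6,444.96 annually
Earthquake insurance — $514.20 annually
Annual escrow total = $1,294.56 + $6,444.96 + $514.20 = $8,253.72
Monthly = $8,253.72 / 12 = $687.81
Shortage spread = $141.72 / 12 = $11.81/mo
New monthly escrow = $687.81 + $11.81 = $699.62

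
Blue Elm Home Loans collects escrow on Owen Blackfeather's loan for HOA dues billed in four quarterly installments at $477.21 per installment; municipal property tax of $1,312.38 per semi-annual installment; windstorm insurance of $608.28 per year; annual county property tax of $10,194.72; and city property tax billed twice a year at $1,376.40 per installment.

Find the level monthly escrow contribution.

$1,507.45

HOA dues: $477.21 × 4 = $1,908.84/yr
Municipal property tax: $1,312.38 × 2 = $2,624.76/yr
Windstorm insurance: $608.28/yr
County property tax: $10,194.72/yr
City property tax: $1,376.40 × 2 = $2,752.80/yr
Annual escrow total = $1,908.84 + $2,624.76 + $608.28 + $10,194.72 + $2,752.80 = $18,089.40
Per month = $18,089.40 ÷ 12 = $1,507.45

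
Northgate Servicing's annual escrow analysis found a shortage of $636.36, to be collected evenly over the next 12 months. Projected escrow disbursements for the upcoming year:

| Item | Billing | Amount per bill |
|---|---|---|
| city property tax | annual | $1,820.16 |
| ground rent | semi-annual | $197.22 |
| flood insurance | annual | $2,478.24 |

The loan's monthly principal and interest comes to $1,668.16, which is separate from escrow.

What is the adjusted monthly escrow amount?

$444.10

City property tax = $1,820.16 per year
Ground rent = $197.22 × 2 = $394.44 per year
Flood insurance = $2,478.24 per year
Yearly total = $4,692.84
Monthly = $4,692.84 / 12 = $391.07
Shortage per month = $636.36 ÷ 12 = $53.03
Adjusted monthly = $391.07 + $53.03 = $444.10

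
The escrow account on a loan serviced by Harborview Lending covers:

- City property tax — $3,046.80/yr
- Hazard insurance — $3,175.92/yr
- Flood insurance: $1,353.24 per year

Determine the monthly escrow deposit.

$631.33

City property tax — $3,046.80/yr
Hazard insurance — $3,175.92/yr
Flood insurance — $1,353.24/yr
Combined annual = $3,046.80 + $3,175.92 + $1,353.24 = $7,575.96
Monthly = $7,575.96 / 12 = $631.33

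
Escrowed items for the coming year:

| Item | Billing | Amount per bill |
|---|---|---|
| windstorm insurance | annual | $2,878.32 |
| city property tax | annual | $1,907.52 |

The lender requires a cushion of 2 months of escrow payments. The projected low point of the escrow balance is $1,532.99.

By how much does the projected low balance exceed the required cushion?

$735.35

Windstorm insurance: $2,878.32 per year
City property tax: $1,907.52 per year
Total annual escrow = $4,785.84
Base monthly escrow = $4,785.84 / 12 = $398.82
Required reserve = 2 × $398.82 = $797.64
Excess over cushion: $1,532.99 − $797.64 = $735.35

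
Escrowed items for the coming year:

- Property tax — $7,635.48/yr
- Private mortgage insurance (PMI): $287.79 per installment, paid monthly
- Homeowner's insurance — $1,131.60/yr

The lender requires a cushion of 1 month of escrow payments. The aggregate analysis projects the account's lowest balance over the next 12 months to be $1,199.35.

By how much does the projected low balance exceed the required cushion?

$180.97

Property tax = $7,635.48
Private mortgage insurance (PMI) = $287.79 × 12 = $3,453.48
Homeowner's insurance = $1,131.60
Total per year = $7,635.48 + $3,453.48 + $1,131.60 = $12,220.56
Monthly = $12,220.56 / 12 = $1,018.38
Required cushion = 1 × $1,018.38 = $1,018.38
Surplus = $1,199.35 − $1,018.38 = $180.97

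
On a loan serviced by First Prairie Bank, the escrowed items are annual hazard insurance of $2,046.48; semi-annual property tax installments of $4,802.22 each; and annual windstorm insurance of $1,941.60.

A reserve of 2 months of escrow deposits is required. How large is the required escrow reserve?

Hazard insurance — $2,046.48 per year
Property tax — $4,802.22 × 2 = $9,604.44 per year
Windstorm insurance — $1,941.60 per year
Yearly total = $13,592.52
Monthly = $13,592.52 / 12 = $1,132.71
Reserve = 2 × $1,132.71 = $2,265.42

$2,265.42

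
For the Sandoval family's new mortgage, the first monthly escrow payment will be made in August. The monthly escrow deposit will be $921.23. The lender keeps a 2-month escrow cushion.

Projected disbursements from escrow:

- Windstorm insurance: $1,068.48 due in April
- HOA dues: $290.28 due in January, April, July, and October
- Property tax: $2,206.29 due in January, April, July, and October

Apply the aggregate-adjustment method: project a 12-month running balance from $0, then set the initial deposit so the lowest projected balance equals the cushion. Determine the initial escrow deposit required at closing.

$2,109.58

Cushion = 2 × $921.23 = $1,842.46
Trial balance (start $0, +$921.23 each month, − disbursements):
  Aug: +$921.23 → $921.23
  Sep: +$921.23 → $1,842.46
  Oct: +$921.23 − $2,496.57 → $267.12
  Nov: +$921.23 → $1,188.35
  Dec: +$921.23 → $2,109.58
  Jan: +$921.23 − $2,496.57 → $534.24
  Feb: +$921.23 → $1,455.47
  Mar: +$921.23 → $2,376.70
  Apr: +$921.23 − $3,565.05 → -$267.12
  May: +$921.23 → $654.11
  Jun: +$921.23 → $1,575.34
  Jul: +$921.23 − $2,496.57 → $0.00
Lowest trial balance = -$267.12 (Apr)
Initial deposit = cushion − low point = $1,842.46 − (-$267.12) = $2,109.58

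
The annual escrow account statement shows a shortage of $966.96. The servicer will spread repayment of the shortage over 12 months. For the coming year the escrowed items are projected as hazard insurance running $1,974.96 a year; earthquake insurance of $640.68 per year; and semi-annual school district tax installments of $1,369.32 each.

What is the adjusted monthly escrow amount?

Hazard insurance: $1,974.96
Earthquake insurance: $640.68
School district tax: $1,369.32 × 2 = $2,738.64
Total per year = $1,974.96 + $640.68 + $2,738.64 = $5,354.28
Monthly = $5,354.28 ÷ 12 = $446.19
Monthly shortage recovery: $966.96 ÷ 12 = $80.58
New monthly escrow = $446.19 + $80.58 = $526.77

$526.77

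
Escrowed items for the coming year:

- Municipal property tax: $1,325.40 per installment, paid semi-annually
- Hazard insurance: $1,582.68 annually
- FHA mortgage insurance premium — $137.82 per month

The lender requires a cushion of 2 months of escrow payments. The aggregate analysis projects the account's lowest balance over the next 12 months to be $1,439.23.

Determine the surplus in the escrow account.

Municipal property tax: $1,325.40 × 2 = $2,650.80 per year
Hazard insurance: $1,582.68 per year
FHA mortgage insurance premium: $137.82 × 12 = $1,653.84 per year
Yearly total = $5,887.32
Per month = $5,887.32 ÷ 12 = $490.61
Required reserve = 2 × $490.61 = $981.22
Excess over cushion: $1,439.23 − $981.22 = $458.01

$458.01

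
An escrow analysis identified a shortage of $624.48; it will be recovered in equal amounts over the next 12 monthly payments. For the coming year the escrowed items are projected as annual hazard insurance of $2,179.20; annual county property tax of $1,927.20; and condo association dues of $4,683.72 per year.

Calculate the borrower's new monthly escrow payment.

$784.55

Hazard insurance — $2,179.20/yr
County property tax — $1,927.20/yr
Condo association dues — $4,683.72/yr
Total per year = $8,790.12
Per month = $8,790.12 / 12 = $732.51
Shortage per month = $624.48 / 12 = $52.04
Adjusted monthly = $732.51 + $52.04 = $784.55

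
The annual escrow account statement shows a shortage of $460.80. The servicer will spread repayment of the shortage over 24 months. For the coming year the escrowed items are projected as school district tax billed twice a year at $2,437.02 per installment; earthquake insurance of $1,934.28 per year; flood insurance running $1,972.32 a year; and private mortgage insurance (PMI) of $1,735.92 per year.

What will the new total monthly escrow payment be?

School district tax — $2,437.02 × 2 = $4,874.04 annually
Earthquake insurance — $1,934.28 annually
Flood insurance — $1,972.32 annually
Private mortgage insurance (PMI) — $1,735.92 annually
Annual escrow total = $10,516.56
Monthly = $10,516.56 / 12 = $876.38
Shortage spread = $460.80 / 24 = $19.20/mo
Adjusted monthly = $876.38 + $19.20 = $895.58

$895.58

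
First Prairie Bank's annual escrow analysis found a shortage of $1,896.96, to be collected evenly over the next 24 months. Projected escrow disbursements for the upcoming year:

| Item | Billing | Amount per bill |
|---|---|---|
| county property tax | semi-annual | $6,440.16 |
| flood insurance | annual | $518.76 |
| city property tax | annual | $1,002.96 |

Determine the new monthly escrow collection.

$1,279.21

County property tax — $6,440.16 × 2 = $12,880.32
Flood insurance — $518.76
City property tax — $1,002.96
Total per year = $12,880.32 + $518.76 + $1,002.96 = $14,402.04
Monthly = $14,402.04 ÷ 12 = $1,200.17
Shortage spread = $1,896.96 / 24 = $79.04/mo
New monthly escrow = $1,200.17 + $79.04 = $1,279.21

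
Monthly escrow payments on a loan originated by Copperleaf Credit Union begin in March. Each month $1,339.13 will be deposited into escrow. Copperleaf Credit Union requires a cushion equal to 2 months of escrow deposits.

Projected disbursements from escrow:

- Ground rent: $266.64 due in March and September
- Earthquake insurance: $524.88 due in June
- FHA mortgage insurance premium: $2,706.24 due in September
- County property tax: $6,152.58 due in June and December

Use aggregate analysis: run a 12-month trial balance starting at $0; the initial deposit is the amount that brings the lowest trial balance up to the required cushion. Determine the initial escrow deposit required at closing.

Cushion = 2 × $1,339.13 = $2,678.26
Trial balance (start $0, +$1,339.13 each month, − disbursements):
  Mar: +$1,339.13 − $266.64 → $1,072.49
  Apr: +$1,339.13 → $2,411.62
  May: +$1,339.13 → $3,750.75
  Jun: +$1,339.13 − $6,677.46 → -$1,587.58
  Jul: +$1,339.13 → -$248.45
  Aug: +$1,339.13 → $1,090.68
  Sep: +$1,339.13 − $2,972.88 → -$543.07
  Oct: +$1,339.13 → $796.06
  Nov: +$1,339.13 → $2,135.19
  Dec: +$1,339.13 − $6,152.58 → -$2,678.26
  Jan: +$1,339.13 → -$1,339.13
  Feb: +$1,339.13 → $0.00
Lowest trial balance = -$2,678.26 (Dec)
Initial deposit = cushion − low point = $2,678.26 − (-$2,678.26) = $5,356.52

$5,356.52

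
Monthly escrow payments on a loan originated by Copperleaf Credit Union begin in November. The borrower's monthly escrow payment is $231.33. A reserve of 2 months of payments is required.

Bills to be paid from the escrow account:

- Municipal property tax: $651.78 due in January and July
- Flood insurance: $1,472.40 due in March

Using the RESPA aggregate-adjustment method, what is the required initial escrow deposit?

$1,430.19

Cushion = 2 × $231.33 = $462.66
Trial balance (start $0, +$231.33 each month, − disbursements):
  Nov: +$231.33 → $231.33
  Dec: +$231.33 → $462.66
  Jan: +$231.33 − $651.78 → $42.21
  Feb: +$231.33 → $273.54
  Mar: +$231.33 − $1,472.40 → -$967.53
  Apr: +$231.33 → -$736.20
  May: +$231.33 → -$504.87
  Jun: +$231.33 → -$273.54
  Jul: +$231.33 − $651.78 → -$693.99
  Aug: +$231.33 → -$462.66
  Sep: +$231.33 → -$231.33
  Oct: +$231.33 → $0.00
Lowest trial balance = -$967.53 (Mar)
Initial deposit = cushion − low point = $462.66 − (-$967.53) = $1,430.19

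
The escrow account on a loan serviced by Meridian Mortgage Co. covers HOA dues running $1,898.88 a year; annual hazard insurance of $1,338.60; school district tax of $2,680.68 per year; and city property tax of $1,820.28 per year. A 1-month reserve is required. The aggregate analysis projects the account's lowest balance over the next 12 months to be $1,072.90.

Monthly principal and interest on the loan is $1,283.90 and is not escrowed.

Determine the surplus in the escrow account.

HOA dues — $1,898.88 annually
Hazard insurance — $1,338.60 annually
School district tax — $2,680.68 annually
City property tax — $1,820.28 annually
Total per year = $1,898.88 + $1,338.60 + $2,680.68 + $1,820.28 = $7,738.44
Monthly escrow = $7,738.44 ÷ 12 = $644.87
Required reserve = 1 × $644.87 = $644.87
Excess over cushion: $1,072.90 − $644.87 = $428.03

$428.03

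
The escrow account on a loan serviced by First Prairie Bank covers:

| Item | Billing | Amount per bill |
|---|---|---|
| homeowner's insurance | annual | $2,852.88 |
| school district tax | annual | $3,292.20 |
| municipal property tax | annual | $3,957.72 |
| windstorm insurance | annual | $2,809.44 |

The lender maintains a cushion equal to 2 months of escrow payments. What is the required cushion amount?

$2,152.04

Homeowner's insurance = $2,852.88 per year
School district tax = $3,292.20 per year
Municipal property tax = $3,957.72 per year
Windstorm insurance = $2,809.44 per year
Annual escrow total = $12,912.24
Per month = $12,912.24 ÷ 12 = $1,076.02
Reserve = 2 × $1,076.02 = $2,152.04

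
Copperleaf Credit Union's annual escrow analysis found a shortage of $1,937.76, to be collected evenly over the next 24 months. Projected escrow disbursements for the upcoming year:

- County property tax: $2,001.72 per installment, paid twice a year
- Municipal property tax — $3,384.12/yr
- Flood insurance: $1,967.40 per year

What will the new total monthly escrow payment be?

$860.32

County property tax: $2,001.72 × 2 = $4,003.44 per year
Municipal property tax: $3,384.12 per year
Flood insurance: $1,967.40 per year
Total annual escrow = $9,354.96
Monthly escrow = $9,354.96 ÷ 12 = $779.58
Shortage per month = $1,937.76 ÷ 24 = $80.74
New monthly escrow = $779.58 + $80.74 = $860.32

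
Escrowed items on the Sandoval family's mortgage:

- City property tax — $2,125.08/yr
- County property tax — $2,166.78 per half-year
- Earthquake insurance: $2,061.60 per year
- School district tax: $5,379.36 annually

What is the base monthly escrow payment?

$1,158.30

City property tax: $2,125.08/yr
County property tax: $2,166.78 × 2 = $4,333.56/yr
Earthquake insurance: $2,061.60/yr
School district tax: $5,379.36/yr
Combined annual = $13,899.60
Per month = $13,899.60 / 12 = $1,158.30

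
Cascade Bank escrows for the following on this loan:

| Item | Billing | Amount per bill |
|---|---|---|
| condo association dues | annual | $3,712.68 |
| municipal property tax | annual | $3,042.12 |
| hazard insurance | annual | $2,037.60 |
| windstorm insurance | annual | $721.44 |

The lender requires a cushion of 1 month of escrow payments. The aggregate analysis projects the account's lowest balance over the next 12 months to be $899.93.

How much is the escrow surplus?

$107.11

Condo association dues: $3,712.68
Municipal property tax: $3,042.12
Hazard insurance: $2,037.60
Windstorm insurance: $721.44
Total annual escrow = $3,712.68 + $3,042.12 + $2,037.60 + $721.44 = $9,513.84
Base monthly escrow = $9,513.84 / 12 = $792.82
Cushion = 1 × $792.82 = $792.82
Excess over cushion: $899.93 − $792.82 = $107.11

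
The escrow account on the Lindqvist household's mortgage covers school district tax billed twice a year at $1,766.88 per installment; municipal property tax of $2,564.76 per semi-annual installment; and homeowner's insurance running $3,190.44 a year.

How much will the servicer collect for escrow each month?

School district tax: $1,766.88 × 2 = $3,533.76/yr
Municipal property tax: $2,564.76 × 2 = $5,129.52/yr
Homeowner's insurance: $3,190.44/yr
Total annual escrow = $3,533.76 + $5,129.52 + $3,190.44 = $11,853.72
Monthly escrow = $11,853.72 / 12 = $987.81

$987.81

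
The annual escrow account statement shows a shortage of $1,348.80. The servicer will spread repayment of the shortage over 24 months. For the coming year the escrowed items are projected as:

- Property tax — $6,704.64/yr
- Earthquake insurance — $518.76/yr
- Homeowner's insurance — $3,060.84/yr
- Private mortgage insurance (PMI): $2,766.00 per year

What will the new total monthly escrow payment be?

Property tax — $6,704.64
Earthquake insurance — $518.76
Homeowner's insurance — $3,060.84
Private mortgage insurance (PMI) — $2,766.00
Total annual escrow = $6,704.64 + $518.76 + $3,060.84 + $2,766.00 = $13,050.24
Per month = $13,050.24 ÷ 12 = $1,087.52
Shortage per month = $1,348.80 / 24 = $56.20
New monthly escrow = $1,087.52 + $56.20 = $1,143.72

$1,143.72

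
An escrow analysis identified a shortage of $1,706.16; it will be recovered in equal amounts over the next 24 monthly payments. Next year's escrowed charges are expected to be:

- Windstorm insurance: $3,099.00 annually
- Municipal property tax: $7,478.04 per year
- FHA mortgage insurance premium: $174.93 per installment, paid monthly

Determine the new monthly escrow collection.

Windstorm insurance = $3,099.00/yr
Municipal property tax = $7,478.04/yr
FHA mortgage insurance premium = $174.93 × 12 = $2,099.16/yr
Total per year = $12,676.20
Base monthly escrow = $12,676.20 / 12 = $1,056.35
Monthly shortage recovery: $1,706.16 / 24 = $71.09
Adjusted monthly = $1,056.35 + $71.09 = $1,127.44

$1,127.44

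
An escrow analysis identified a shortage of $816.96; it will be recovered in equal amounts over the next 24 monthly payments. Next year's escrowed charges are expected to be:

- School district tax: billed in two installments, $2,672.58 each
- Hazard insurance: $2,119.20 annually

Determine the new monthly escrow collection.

$656.07

School district tax = $2,672.58 × 2 = $5,345.16
Hazard insurance = $2,119.20
Annual escrow total = $7,464.36
Monthly = $7,464.36 / 12 = $622.03
Monthly shortage recovery: $816.96 / 24 = $34.04
New monthly escrow = $622.03 + $34.04 = $656.07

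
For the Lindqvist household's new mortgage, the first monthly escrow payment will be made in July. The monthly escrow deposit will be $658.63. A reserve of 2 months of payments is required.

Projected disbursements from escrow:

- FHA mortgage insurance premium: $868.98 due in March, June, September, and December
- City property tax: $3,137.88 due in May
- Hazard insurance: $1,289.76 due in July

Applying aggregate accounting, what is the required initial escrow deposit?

$1,948.39

Cushion = 2 × $658.63 = $1,317.26
Trial balance (start $0, +$658.63 each month, − disbursements):
  Jul: +$658.63 − $1,289.76 → -$631.13
  Aug: +$658.63 → $27.50
  Sep: +$658.63 − $868.98 → -$182.85
  Oct: +$658.63 → $475.78
  Nov: +$658.63 → $1,134.41
  Dec: +$658.63 − $868.98 → $924.06
  Jan: +$658.63 → $1,582.69
  Feb: +$658.63 → $2,241.32
  Mar: +$658.63 − $868.98 → $2,030.97
  Apr: +$658.63 → $2,689.60
  May: +$658.63 − $3,137.88 → $210.35
  Jun: +$658.63 − $868.98 → $0.00
Lowest trial balance = -$631.13 (Jul)
Initial deposit = cushion − low point = $1,317.26 − (-$631.13) = $1,948.39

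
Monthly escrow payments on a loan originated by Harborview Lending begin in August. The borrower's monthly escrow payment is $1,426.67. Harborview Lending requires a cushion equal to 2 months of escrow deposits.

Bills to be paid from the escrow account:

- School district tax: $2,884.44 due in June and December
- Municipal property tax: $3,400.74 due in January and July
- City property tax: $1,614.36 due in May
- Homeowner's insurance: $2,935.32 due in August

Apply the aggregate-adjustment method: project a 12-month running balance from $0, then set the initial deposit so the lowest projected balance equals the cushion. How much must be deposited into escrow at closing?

Cushion = 2 × $1,426.67 = $2,853.34
Trial balance (start $0, +$1,426.67 each month, − disbursements):
  Aug: +$1,426.67 − $2,935.32 → -$1,508.65
  Sep: +$1,426.67 → -$81.98
  Oct: +$1,426.67 → $1,344.69
  Nov: +$1,426.67 → $2,771.36
  Dec: +$1,426.67 − $2,884.44 → $1,313.59
  Jan: +$1,426.67 − $3,400.74 → -$660.48
  Feb: +$1,426.67 → $766.19
  Mar: +$1,426.67 → $2,192.86
  Apr: +$1,426.67 → $3,619.53
  May: +$1,426.67 − $1,614.36 → $3,431.84
  Jun: +$1,426.67 − $2,884.44 → $1,974.07
  Jul: +$1,426.67 − $3,400.74 → $0.00
Lowest trial balance = -$1,508.65 (Aug)
Initial deposit = cushion − low point = $2,853.34 − (-$1,508.65) = $4,361.99

$4,361.99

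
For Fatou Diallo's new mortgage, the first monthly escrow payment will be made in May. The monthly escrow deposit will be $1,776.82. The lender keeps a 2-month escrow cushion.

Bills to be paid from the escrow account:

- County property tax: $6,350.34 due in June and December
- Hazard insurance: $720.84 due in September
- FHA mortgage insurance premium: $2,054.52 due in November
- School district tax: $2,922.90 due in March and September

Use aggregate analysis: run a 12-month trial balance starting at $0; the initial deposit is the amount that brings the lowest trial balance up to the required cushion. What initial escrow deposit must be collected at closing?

$7,738.02

Cushion = 2 × $1,776.82 = $3,553.64
Trial balance (start $0, +$1,776.82 each month, − disbursements):
  May: +$1,776.82 → $1,776.82
  Jun: +$1,776.82 − $6,350.34 → -$2,796.70
  Jul: +$1,776.82 → -$1,019.88
  Aug: +$1,776.82 → $756.94
  Sep: +$1,776.82 − $3,643.74 → -$1,109.98
  Oct: +$1,776.82 → $666.84
  Nov: +$1,776.82 − $2,054.52 → $389.14
  Dec: +$1,776.82 − $6,350.34 → -$4,184.38
  Jan: +$1,776.82 → -$2,407.56
  Feb: +$1,776.82 → -$630.74
  Mar: +$1,776.82 − $2,922.90 → -$1,776.82
  Apr: +$1,776.82 → $0.00
Lowest trial balance = -$4,184.38 (Dec)
Initial deposit = cushion − low point = $3,553.64 − (-$4,184.38) = $7,738.02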